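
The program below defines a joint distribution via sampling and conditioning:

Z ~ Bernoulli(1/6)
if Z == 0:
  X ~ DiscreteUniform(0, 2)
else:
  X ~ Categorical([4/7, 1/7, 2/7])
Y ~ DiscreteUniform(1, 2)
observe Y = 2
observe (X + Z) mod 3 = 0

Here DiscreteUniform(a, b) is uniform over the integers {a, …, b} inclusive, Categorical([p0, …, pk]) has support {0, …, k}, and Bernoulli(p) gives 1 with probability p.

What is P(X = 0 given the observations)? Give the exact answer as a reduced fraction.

P(X = 0 | obs) = 35/41

Enumerate traces; 2 have nonzero weight after conditioning:
  (Z=0, X=0, Y=2) weight 5/36
  (Z=1, X=2, Y=2) weight 1/42
Group by X:
  weight(X=0) = 5/36
  weight(X=2) = 1/42
Total weight = 5/36 + 1/42 = 41/252
P(X=0 | obs) = 5/36 / 41/252 = 35/41
P(X=2 | obs) = 1/42 / 41/252 = 6/41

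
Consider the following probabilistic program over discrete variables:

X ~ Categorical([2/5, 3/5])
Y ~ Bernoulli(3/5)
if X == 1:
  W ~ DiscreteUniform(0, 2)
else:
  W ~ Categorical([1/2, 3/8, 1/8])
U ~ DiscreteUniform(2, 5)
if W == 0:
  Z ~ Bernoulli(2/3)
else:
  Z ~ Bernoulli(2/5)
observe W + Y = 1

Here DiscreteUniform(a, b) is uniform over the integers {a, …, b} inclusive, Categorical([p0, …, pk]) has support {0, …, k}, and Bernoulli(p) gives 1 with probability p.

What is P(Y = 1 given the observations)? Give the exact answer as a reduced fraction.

Enumerate traces; 32 have nonzero weight after conditioning:
  (X=0, Y=0, W=1, U=2, Z=0) weight 9/1000
  (X=0, Y=0, W=1, U=2, Z=1) weight 3/500
  (X=0, Y=0, W=1, U=3, Z=0) weight 9/1000
  (X=0, Y=0, W=1, U=3, Z=1) weight 3/500
  (X=0, Y=0, W=1, U=4, Z=0) weight 9/1000
  (X=0, Y=0, W=1, U=4, Z=1) weight 3/500
  (X=0, Y=0, W=1, U=5, Z=0) weight 9/1000
  (X=0, Y=0, W=1, U=5, Z=1) weight 3/500
  (X=0, Y=1, W=0, U=2, Z=0) weight 1/100
  … 23 more
Group by Y:
  weight(Y=0) = 7/50
  weight(Y=1) = 6/25
Total weight = 7/50 + 6/25 = 19/50
P(Y=0 | obs) = 7/50 / 19/50 = 7/19
P(Y=1 | obs) = 6/25 / 19/50 = 12/19

P(Y = 1 | obs) = 12/19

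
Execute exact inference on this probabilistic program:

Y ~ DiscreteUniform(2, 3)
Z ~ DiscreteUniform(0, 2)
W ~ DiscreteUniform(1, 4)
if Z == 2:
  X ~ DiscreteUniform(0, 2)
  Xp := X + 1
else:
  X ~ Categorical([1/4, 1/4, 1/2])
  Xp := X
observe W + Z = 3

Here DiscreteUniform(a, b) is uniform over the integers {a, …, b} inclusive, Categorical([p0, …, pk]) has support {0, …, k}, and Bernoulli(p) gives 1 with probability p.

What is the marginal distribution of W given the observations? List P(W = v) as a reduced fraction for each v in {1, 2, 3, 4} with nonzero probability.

Enumerate traces; 18 have nonzero weight after conditioning:
  (Y=2, Z=0, W=3, X=0) weight 1/96
  (Y=2, Z=0, W=3, X=1) weight 1/96
  (Y=2, Z=0, W=3, X=2) weight 1/48
  (Y=2, Z=1, W=2, X=0) weight 1/96
  (Y=2, Z=1, W=2, X=1) weight 1/96
  (Y=2, Z=1, W=2, X=2) weight 1/48
  (Y=2, Z=2, W=1, X=0) weight 1/72
  (Y=2, Z=2, W=1, X=1) weight 1/72
  … 10 more
Group by W:
  weight(W=1) = 1/12
  weight(W=2) = 1/12
  weight(W=3) = 1/12
Total weight = 1/12 + 1/12 + 1/12 = 1/4
P(W=1 | obs) = 1/12 / 1/4 = 1/3
P(W=2 | obs) = 1/12 / 1/4 = 1/3
P(W=3 | obs) = 1/12 / 1/4 = 1/3

P(W=1) = 1/3, P(W=2) = 1/3, P(W=3) = 1/3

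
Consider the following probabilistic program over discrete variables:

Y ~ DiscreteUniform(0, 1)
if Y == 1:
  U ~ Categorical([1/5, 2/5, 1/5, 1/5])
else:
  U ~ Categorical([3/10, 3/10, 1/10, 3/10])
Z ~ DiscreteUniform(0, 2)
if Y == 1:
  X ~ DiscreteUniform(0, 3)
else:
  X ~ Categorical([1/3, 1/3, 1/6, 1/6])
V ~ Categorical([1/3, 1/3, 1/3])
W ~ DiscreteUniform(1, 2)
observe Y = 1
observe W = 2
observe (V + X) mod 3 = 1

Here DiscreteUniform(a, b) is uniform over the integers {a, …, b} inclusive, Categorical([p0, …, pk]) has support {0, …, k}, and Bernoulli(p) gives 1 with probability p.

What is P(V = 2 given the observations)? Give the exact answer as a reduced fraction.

P(V = 2 | obs) = 1/4

Enumerate traces; 48 have nonzero weight after conditioning:
  (Y=1, U=0, Z=0, X=0, V=1, W=2) weight 1/720
  (Y=1, U=0, Z=0, X=1, V=0, W=2) weight 1/720
  (Y=1, U=0, Z=0, X=2, V=2, W=2) weight 1/720
  (Y=1, U=0, Z=0, X=3, V=1, W=2) weight 1/720
  (Y=1, U=0, Z=1, X=0, V=1, W=2) weight 1/720
  (Y=1, U=0, Z=1, X=1, V=0, W=2) weight 1/720
  (Y=1, U=0, Z=1, X=2, V=2, W=2) weight 1/720
  (Y=1, U=0, Z=1, X=3, V=1, W=2) weight 1/720
  … 40 more
Group by V:
  weight(V=0) = 1/48
  weight(V=1) = 1/24
  weight(V=2) = 1/48
Total weight = 1/48 + 1/24 + 1/48 = 1/12
P(V=0 | obs) = 1/48 / 1/12 = 1/4
P(V=1 | obs) = 1/24 / 1/12 = 1/2
P(V=2 | obs) = 1/48 / 1/12 = 1/4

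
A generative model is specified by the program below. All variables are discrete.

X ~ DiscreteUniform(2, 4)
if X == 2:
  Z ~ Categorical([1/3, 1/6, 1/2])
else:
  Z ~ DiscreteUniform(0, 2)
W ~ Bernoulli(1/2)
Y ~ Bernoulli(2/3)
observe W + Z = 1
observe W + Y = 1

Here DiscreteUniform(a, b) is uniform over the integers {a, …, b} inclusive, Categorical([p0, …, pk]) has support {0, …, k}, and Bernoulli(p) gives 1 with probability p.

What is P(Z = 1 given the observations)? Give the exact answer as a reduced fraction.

P(Z = 1 | obs) = 5/8

Enumerate traces; 6 have nonzero weight after conditioning:
  (X=2, Z=0, W=1, Y=0) weight 1/54
  (X=2, Z=1, W=0, Y=1) weight 1/54
  (X=3, Z=0, W=1, Y=0) weight 1/54
  (X=3, Z=1, W=0, Y=1) weight 1/27
  (X=4, Z=0, W=1, Y=0) weight 1/54
  (X=4, Z=1, W=0, Y=1) weight 1/27
Group by Z:
  weight(Z=0) = 1/18
  weight(Z=1) = 5/54
Total weight = 1/18 + 5/54 = 4/27
P(Z=0 | obs) = 1/18 / 4/27 = 3/8
P(Z=1 | obs) = 5/54 / 4/27 = 5/8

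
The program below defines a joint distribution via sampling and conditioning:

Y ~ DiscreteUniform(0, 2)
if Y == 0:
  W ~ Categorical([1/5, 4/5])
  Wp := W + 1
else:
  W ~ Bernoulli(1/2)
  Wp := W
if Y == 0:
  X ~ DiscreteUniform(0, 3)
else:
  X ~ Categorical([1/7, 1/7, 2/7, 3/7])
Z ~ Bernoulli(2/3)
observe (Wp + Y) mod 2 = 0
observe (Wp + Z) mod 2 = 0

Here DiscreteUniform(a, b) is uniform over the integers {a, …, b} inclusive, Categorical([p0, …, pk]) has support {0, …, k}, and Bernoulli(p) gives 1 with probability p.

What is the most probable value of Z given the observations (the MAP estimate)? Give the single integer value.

Enumerate traces; 12 have nonzero weight after conditioning:
  (Y=0, W=1, X=0, Z=0) weight 1/45
  (Y=0, W=1, X=1, Z=0) weight 1/45
  (Y=0, W=1, X=2, Z=0) weight 1/45
  (Y=0, W=1, X=3, Z=0) weight 1/45
  (Y=1, W=1, X=0, Z=1) weight 1/63
  (Y=1, W=1, X=1, Z=1) weight 1/63
  (Y=1, W=1, X=2, Z=1) weight 2/63
  (Y=1, W=1, X=3, Z=1) weight 1/21
  … 4 more
Group by Z:
  weight(Z=0) = 13/90
  weight(Z=1) = 1/9
Total weight = 13/90 + 1/9 = 23/90
P(Z=0 | obs) = 13/90 / 23/90 = 13/23
P(Z=1 | obs) = 1/9 / 23/90 = 10/23
argmax = 0

argmax_v P(Z = v | obs) = 0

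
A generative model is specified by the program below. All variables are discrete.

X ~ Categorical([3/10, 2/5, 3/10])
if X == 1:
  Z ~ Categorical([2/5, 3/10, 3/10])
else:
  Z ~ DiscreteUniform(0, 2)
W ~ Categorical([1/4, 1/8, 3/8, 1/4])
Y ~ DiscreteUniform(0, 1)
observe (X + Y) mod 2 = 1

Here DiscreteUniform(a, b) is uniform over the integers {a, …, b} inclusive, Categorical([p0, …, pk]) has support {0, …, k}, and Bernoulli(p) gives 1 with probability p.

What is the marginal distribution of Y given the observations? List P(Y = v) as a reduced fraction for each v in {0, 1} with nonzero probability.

Enumerate traces; 36 have nonzero weight after conditioning:
  (X=0, Z=0, W=0, Y=1) weight 1/80
  (X=0, Z=0, W=1, Y=1) weight 1/160
  (X=0, Z=0, W=2, Y=1) weight 3/160
  (X=0, Z=0, W=3, Y=1) weight 1/80
  (X=0, Z=1, W=0, Y=1) weight 1/80
  (X=0, Z=1, W=1, Y=1) weight 1/160
  (X=0, Z=1, W=2, Y=1) weight 3/160
  (X=0, Z=1, W=3, Y=1) weight 1/80
  (X=1, Z=0, W=0, Y=0) weight 1/50
  … 27 more
Group by Y:
  weight(Y=0) = 1/5
  weight(Y=1) = 3/10
Total weight = 1/5 + 3/10 = 1/2
P(Y=0 | obs) = 1/5 / 1/2 = 2/5
P(Y=1 | obs) = 3/10 / 1/2 = 3/5

P(Y=0) = 2/5, P(Y=1) = 3/5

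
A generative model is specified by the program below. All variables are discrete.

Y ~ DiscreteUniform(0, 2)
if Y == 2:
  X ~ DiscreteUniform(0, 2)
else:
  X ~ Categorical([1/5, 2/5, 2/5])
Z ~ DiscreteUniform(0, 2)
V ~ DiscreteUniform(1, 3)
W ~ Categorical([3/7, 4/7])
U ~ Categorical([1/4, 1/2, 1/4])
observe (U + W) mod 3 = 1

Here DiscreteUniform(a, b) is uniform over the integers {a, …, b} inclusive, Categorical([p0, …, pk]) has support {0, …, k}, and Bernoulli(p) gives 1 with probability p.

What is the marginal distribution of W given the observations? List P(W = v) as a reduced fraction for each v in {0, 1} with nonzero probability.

P(W=0) = 3/5, P(W=1) = 2/5

Enumerate traces; 162 have nonzero weight after conditioning:
  (Y=0, X=0, Z=0, V=1, W=0, U=1) weight 1/630
  (Y=0, X=0, Z=0, V=1, W=1, U=0) weight 1/945
  (Y=0, X=0, Z=0, V=2, W=0, U=1) weight 1/630
  (Y=0, X=0, Z=0, V=2, W=1, U=0) weight 1/945
  (Y=0, X=0, Z=0, V=3, W=0, U=1) weight 1/630
  (Y=0, X=0, Z=0, V=3, W=1, U=0) weight 1/945
  (Y=0, X=0, Z=1, V=1, W=0, U=1) weight 1/630
  (Y=0, X=0, Z=1, V=1, W=1, U=0) weight 1/945
  … 154 more
Group by W:
  weight(W=0) = 3/14
  weight(W=1) = 1/7
Total weight = 3/14 + 1/7 = 5/14
P(W=0 | obs) = 3/14 / 5/14 = 3/5
P(W=1 | obs) = 1/7 / 5/14 = 2/5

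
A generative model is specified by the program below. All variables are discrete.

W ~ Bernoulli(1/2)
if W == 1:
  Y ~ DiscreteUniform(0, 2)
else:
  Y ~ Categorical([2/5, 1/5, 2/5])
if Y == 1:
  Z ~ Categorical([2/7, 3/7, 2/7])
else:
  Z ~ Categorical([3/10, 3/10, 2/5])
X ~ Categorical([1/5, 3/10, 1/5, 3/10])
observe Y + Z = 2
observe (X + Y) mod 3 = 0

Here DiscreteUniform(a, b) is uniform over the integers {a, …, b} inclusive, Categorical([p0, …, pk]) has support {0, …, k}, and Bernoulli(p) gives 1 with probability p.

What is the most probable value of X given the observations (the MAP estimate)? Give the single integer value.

Enumerate traces; 8 have nonzero weight after conditioning:
  (W=0, Y=0, Z=2, X=0) weight 2/125
  (W=0, Y=0, Z=2, X=3) weight 3/125
  (W=0, Y=1, Z=1, X=2) weight 3/350
  (W=0, Y=2, Z=0, X=1) weight 9/500
  (W=1, Y=0, Z=2, X=0) weight 1/75
  (W=1, Y=0, Z=2, X=3) weight 1/50
  (W=1, Y=1, Z=1, X=2) weight 1/70
  (W=1, Y=2, Z=0, X=1) weight 3/200
Group by X:
  weight(X=0) = 11/375
  weight(X=1) = 33/1000
  weight(X=2) = 4/175
  weight(X=3) = 11/250
Total weight = 11/375 + 33/1000 + 4/175 + 11/250 = 2713/21000
P(X=0 | obs) = 11/375 / 2713/21000 = 616/2713
P(X=1 | obs) = 33/1000 / 2713/21000 = 693/2713
P(X=2 | obs) = 4/175 / 2713/21000 = 480/2713
P(X=3 | obs) = 11/250 / 2713/21000 = 924/2713
argmax = 3

argmax_v P(X = v | obs) = 3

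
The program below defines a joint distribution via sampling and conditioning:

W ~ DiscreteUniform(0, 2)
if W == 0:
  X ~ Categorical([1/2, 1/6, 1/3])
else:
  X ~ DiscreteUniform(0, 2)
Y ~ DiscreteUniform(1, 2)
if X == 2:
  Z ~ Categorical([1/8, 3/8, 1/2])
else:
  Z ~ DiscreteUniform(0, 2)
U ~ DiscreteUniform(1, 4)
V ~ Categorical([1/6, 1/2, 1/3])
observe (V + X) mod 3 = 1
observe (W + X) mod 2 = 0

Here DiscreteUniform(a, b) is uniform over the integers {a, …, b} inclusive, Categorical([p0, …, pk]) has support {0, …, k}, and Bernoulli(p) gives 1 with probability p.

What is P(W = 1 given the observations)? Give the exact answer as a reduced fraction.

P(W = 1 | obs) = 2/25

Enumerate traces; 120 have nonzero weight after conditioning:
  (W=0, X=0, Y=1, Z=0, U=1, V=1) weight 1/288
  (W=0, X=0, Y=1, Z=0, U=2, V=1) weight 1/288
  (W=0, X=0, Y=1, Z=0, U=3, V=1) weight 1/288
  (W=0, X=0, Y=1, Z=0, U=4, V=1) weight 1/288
  (W=0, X=0, Y=1, Z=1, U=1, V=1) weight 1/288
  (W=0, X=0, Y=1, Z=1, U=2, V=1) weight 1/288
  (W=0, X=0, Y=1, Z=1, U=3, V=1) weight 1/288
  (W=0, X=0, Y=1, Z=1, U=4, V=1) weight 1/288
  (W=1, X=1, Y=1, Z=0, U=1, V=0) weight 1/1296
  (W=2, X=0, Y=1, Z=0, U=1, V=1) weight 1/432
  … 110 more
Group by W:
  weight(W=0) = 13/108
  weight(W=1) = 1/54
  weight(W=2) = 5/54
Total weight = 13/108 + 1/54 + 5/54 = 25/108
P(W=0 | obs) = 13/108 / 25/108 = 13/25
P(W=1 | obs) = 1/54 / 25/108 = 2/25
P(W=2 | obs) = 5/54 / 25/108 = 2/5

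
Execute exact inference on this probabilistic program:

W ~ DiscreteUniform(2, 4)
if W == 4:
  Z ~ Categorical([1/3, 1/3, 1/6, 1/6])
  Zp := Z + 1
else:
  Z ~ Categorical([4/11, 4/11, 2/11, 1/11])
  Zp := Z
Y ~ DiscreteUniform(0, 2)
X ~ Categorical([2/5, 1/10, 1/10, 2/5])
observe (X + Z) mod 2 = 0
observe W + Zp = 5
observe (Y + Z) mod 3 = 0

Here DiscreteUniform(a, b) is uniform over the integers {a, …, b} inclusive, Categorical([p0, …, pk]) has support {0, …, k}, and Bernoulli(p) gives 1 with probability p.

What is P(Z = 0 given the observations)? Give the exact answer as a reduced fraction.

P(Z = 0 | obs) = 11/20

Enumerate traces; 6 have nonzero weight after conditioning:
  (W=2, Z=3, Y=0, X=1) weight 1/990
  (W=2, Z=3, Y=0, X=3) weight 2/495
  (W=3, Z=2, Y=1, X=0) weight 4/495
  (W=3, Z=2, Y=1, X=2) weight 1/495
  (W=4, Z=0, Y=0, X=0) weight 2/135
  (W=4, Z=0, Y=0, X=2) weight 1/270
Group by Z:
  weight(Z=0) = 1/54
  weight(Z=2) = 1/99
  weight(Z=3) = 1/198
Total weight = 1/54 + 1/99 + 1/198 = 10/297
P(Z=0 | obs) = 1/54 / 10/297 = 11/20
P(Z=2 | obs) = 1/99 / 10/297 = 3/10
P(Z=3 | obs) = 1/198 / 10/297 = 3/20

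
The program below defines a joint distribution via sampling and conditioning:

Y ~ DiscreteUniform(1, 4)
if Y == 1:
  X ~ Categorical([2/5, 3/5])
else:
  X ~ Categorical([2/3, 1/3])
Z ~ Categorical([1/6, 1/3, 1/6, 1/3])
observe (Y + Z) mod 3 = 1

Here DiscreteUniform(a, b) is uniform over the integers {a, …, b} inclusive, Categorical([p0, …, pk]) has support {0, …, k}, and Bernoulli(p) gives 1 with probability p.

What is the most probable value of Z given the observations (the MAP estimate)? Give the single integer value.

argmax_v P(Z = v | obs) = 3

Enumerate traces; 12 have nonzero weight after conditioning:
  (Y=1, X=0, Z=0) weight 1/60
  (Y=1, X=0, Z=3) weight 1/30
  (Y=1, X=1, Z=0) weight 1/40
  (Y=1, X=1, Z=3) weight 1/20
  (Y=2, X=0, Z=2) weight 1/36
  (Y=2, X=1, Z=2) weight 1/72
  (Y=3, X=0, Z=1) weight 1/18
  (Y=3, X=1, Z=1) weight 1/36
  … 4 more
Group by Z:
  weight(Z=0) = 1/12
  weight(Z=1) = 1/12
  weight(Z=2) = 1/24
  weight(Z=3) = 1/6
Total weight = 1/12 + 1/12 + 1/24 + 1/6 = 3/8
P(Z=0 | obs) = 1/12 / 3/8 = 2/9
P(Z=1 | obs) = 1/12 / 3/8 = 2/9
P(Z=2 | obs) = 1/24 / 3/8 = 1/9
P(Z=3 | obs) = 1/6 / 3/8 = 4/9
argmax = 3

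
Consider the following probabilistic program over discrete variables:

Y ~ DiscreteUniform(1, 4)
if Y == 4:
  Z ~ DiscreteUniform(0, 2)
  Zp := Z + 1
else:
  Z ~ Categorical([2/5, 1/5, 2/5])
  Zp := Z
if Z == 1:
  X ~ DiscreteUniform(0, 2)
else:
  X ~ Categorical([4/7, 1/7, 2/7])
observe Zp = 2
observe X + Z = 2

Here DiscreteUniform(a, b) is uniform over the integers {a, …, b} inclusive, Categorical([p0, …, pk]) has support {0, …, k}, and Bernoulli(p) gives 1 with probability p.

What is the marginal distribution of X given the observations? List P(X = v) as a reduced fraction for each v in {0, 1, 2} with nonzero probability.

Enumerate traces; 4 have nonzero weight after conditioning:
  (Y=1, Z=2, X=0) weight 2/35
  (Y=2, Z=2, X=0) weight 2/35
  (Y=3, Z=2, X=0) weight 2/35
  (Y=4, Z=1, X=1) weight 1/36
Group by X:
  weight(X=0) = 6/35
  weight(X=1) = 1/36
Total weight = 6/35 + 1/36 = 251/1260
P(X=0 | obs) = 6/35 / 251/1260 = 216/251
P(X=1 | obs) = 1/36 / 251/1260 = 35/251

P(X=0) = 216/251, P(X=1) = 35/251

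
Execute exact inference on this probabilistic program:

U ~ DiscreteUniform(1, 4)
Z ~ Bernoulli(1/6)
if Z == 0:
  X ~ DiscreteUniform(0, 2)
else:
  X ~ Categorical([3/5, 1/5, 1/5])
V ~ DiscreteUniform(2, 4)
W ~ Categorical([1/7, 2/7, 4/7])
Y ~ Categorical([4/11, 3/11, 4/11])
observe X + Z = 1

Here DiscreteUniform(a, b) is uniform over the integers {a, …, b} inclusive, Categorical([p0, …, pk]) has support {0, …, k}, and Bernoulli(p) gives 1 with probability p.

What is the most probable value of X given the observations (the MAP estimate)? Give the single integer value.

Enumerate traces; 216 have nonzero weight after conditioning:
  (U=1, Z=0, X=1, V=2, W=0, Y=0) weight 5/4158
  (U=1, Z=0, X=1, V=2, W=0, Y=1) weight 5/5544
  (U=1, Z=0, X=1, V=2, W=0, Y=2) weight 5/4158
  (U=1, Z=0, X=1, V=2, W=1, Y=0) weight 5/2079
  (U=1, Z=0, X=1, V=2, W=1, Y=1) weight 5/2772
  (U=1, Z=0, X=1, V=2, W=1, Y=2) weight 5/2079
  (U=1, Z=0, X=1, V=2, W=2, Y=0) weight 10/2079
  (U=1, Z=0, X=1, V=2, W=2, Y=1) weight 5/1386
  (U=1, Z=1, X=0, V=2, W=0, Y=0) weight 1/2310
  … 207 more
Group by X:
  weight(X=0) = 1/10
  weight(X=1) = 5/18
Total weight = 1/10 + 5/18 = 17/45
P(X=0 | obs) = 1/10 / 17/45 = 9/34
P(X=1 | obs) = 5/18 / 17/45 = 25/34
argmax = 1

argmax_v P(X = v | obs) = 1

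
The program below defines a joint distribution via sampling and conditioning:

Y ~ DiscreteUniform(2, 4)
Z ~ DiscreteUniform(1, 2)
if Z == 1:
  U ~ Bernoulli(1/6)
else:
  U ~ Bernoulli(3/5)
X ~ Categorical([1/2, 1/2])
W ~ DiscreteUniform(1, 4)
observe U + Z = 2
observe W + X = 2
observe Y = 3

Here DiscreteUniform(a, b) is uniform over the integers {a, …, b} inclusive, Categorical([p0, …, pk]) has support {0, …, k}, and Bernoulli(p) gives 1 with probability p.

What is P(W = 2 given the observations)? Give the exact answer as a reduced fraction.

Enumerate traces; 4 have nonzero weight after conditioning:
  (Y=3, Z=1, U=1, X=0, W=2) weight 1/288
  (Y=3, Z=1, U=1, X=1, W=1) weight 1/288
  (Y=3, Z=2, U=0, X=0, W=2) weight 1/120
  (Y=3, Z=2, U=0, X=1, W=1) weight 1/120
Group by W:
  weight(W=1) = 17/1440
  weight(W=2) = 17/1440
Total weight = 17/1440 + 17/1440 = 17/720
P(W=1 | obs) = 17/1440 / 17/720 = 1/2
P(W=2 | obs) = 17/1440 / 17/720 = 1/2

P(W = 2 | obs) = 1/2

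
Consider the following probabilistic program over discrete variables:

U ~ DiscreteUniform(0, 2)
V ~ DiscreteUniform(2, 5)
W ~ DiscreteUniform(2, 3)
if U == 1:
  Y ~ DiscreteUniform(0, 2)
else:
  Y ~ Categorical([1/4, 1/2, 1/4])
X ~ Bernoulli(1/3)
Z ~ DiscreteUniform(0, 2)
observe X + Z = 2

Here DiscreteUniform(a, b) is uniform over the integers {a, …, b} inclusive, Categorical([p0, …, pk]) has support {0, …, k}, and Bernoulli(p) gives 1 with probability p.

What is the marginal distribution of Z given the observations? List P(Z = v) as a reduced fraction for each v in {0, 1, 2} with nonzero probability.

P(Z=1) = 1/3, P(Z=2) = 2/3

Enumerate traces; 144 have nonzero weight after conditioning:
  (U=0, V=2, W=2, Y=0, X=0, Z=2) weight 1/432
  (U=0, V=2, W=2, Y=0, X=1, Z=1) weight 1/864
  (U=0, V=2, W=2, Y=1, X=0, Z=2) weight 1/216
  (U=0, V=2, W=2, Y=1, X=1, Z=1) weight 1/432
  (U=0, V=2, W=2, Y=2, X=0, Z=2) weight 1/432
  (U=0, V=2, W=2, Y=2, X=1, Z=1) weight 1/864
  (U=0, V=2, W=3, Y=0, X=0, Z=2) weight 1/432
  (U=0, V=2, W=3, Y=0, X=1, Z=1) weight 1/864
  … 136 more
Group by Z:
  weight(Z=1) = 1/9
  weight(Z=2) = 2/9
Total weight = 1/9 + 2/9 = 1/3
P(Z=1 | obs) = 1/9 / 1/3 = 1/3
P(Z=2 | obs) = 2/9 / 1/3 = 2/3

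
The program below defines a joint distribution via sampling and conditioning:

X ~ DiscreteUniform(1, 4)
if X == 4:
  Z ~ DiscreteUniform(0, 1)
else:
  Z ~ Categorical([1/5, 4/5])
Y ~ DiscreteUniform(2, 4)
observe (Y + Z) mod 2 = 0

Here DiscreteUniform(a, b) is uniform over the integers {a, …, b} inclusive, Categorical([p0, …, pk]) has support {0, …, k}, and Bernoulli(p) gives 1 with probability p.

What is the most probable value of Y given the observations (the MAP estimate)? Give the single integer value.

argmax_v P(Y = v | obs) = 3

Enumerate traces; 12 have nonzero weight after conditioning:
  (X=1, Z=0, Y=2) weight 1/60
  (X=1, Z=0, Y=4) weight 1/60
  (X=1, Z=1, Y=3) weight 1/15
  (X=2, Z=0, Y=2) weight 1/60
  (X=2, Z=0, Y=4) weight 1/60
  (X=2, Z=1, Y=3) weight 1/15
  (X=3, Z=0, Y=2) weight 1/60
  (X=3, Z=0, Y=4) weight 1/60
  … 4 more
Group by Y:
  weight(Y=2) = 11/120
  weight(Y=3) = 29/120
  weight(Y=4) = 11/120
Total weight = 11/120 + 29/120 + 11/120 = 17/40
P(Y=2 | obs) = 11/120 / 17/40 = 11/51
P(Y=3 | obs) = 29/120 / 17/40 = 29/51
P(Y=4 | obs) = 11/120 / 17/40 = 11/51
argmax = 3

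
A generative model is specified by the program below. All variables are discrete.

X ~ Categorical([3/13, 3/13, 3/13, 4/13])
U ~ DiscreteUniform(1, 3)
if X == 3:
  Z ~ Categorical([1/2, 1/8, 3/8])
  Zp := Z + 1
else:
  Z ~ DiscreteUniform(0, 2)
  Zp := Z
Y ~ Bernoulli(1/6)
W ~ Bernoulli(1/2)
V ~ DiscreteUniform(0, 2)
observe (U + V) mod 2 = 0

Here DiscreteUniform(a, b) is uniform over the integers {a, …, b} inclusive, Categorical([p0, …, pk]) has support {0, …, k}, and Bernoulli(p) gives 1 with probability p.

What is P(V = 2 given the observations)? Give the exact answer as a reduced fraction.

P(V = 2 | obs) = 1/4

Enumerate traces; 192 have nonzero weight after conditioning:
  (X=0, U=1, Z=0, Y=0, W=0, V=1) weight 5/1404
  (X=0, U=1, Z=0, Y=0, W=1, V=1) weight 5/1404
  (X=0, U=1, Z=0, Y=1, W=0, V=1) weight 1/1404
  (X=0, U=1, Z=0, Y=1, W=1, V=1) weight 1/1404
  (X=0, U=1, Z=1, Y=0, W=0, V=1) weight 5/1404
  (X=0, U=1, Z=1, Y=0, W=1, V=1) weight 5/1404
  (X=0, U=1, Z=1, Y=1, W=0, V=1) weight 1/1404
  (X=0, U=1, Z=1, Y=1, W=1, V=1) weight 1/1404
  (X=0, U=2, Z=0, Y=0, W=0, V=0) weight 5/1404
  (X=0, U=2, Z=0, Y=0, W=0, V=2) weight 5/1404
  … 182 more
Group by V:
  weight(V=0) = 1/9
  weight(V=1) = 2/9
  weight(V=2) = 1/9
Total weight = 1/9 + 2/9 + 1/9 = 4/9
P(V=0 | obs) = 1/9 / 4/9 = 1/4
P(V=1 | obs) = 2/9 / 4/9 = 1/2
P(V=2 | obs) = 1/9 / 4/9 = 1/4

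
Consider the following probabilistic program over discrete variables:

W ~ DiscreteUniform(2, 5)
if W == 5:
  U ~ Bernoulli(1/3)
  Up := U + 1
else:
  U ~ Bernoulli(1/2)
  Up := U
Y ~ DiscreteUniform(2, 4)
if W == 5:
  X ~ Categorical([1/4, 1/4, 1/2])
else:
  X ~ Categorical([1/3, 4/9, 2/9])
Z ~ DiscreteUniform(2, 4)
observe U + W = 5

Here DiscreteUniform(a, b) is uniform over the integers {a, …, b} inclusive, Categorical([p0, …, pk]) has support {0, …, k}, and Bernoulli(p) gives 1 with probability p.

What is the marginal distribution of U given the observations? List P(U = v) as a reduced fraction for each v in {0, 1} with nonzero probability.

P(U=0) = 4/7, P(U=1) = 3/7

Enumerate traces; 54 have nonzero weight after conditioning:
  (W=4, U=1, Y=2, X=0, Z=2) weight 1/216
  (W=4, U=1, Y=2, X=0, Z=3) weight 1/216
  (W=4, U=1, Y=2, X=0, Z=4) weight 1/216
  (W=4, U=1, Y=2, X=1, Z=2) weight 1/162
  (W=4, U=1, Y=2, X=1, Z=3) weight 1/162
  (W=4, U=1, Y=2, X=1, Z=4) weight 1/162
  (W=4, U=1, Y=2, X=2, Z=2) weight 1/324
  (W=4, U=1, Y=2, X=2, Z=3) weight 1/324
  (W=5, U=0, Y=2, X=0, Z=2) weight 1/216
  … 45 more
Group by U:
  weight(U=0) = 1/6
  weight(U=1) = 1/8
Total weight = 1/6 + 1/8 = 7/24
P(U=0 | obs) = 1/6 / 7/24 = 4/7
P(U=1 | obs) = 1/8 / 7/24 = 3/7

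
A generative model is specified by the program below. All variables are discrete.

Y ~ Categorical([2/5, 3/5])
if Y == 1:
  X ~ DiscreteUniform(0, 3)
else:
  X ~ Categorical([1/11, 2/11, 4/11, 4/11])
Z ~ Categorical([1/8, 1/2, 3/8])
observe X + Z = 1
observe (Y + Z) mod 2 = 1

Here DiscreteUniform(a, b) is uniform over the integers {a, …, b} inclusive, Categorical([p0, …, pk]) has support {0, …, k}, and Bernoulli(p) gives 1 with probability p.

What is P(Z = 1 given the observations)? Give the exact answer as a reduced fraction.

P(Z = 1 | obs) = 32/65

Enumerate traces; 2 have nonzero weight after conditioning:
  (Y=0, X=0, Z=1) weight 1/55
  (Y=1, X=1, Z=0) weight 3/160
Group by Z:
  weight(Z=0) = 3/160
  weight(Z=1) = 1/55
Total weight = 3/160 + 1/55 = 13/352
P(Z=0 | obs) = 3/160 / 13/352 = 33/65
P(Z=1 | obs) = 1/55 / 13/352 = 32/65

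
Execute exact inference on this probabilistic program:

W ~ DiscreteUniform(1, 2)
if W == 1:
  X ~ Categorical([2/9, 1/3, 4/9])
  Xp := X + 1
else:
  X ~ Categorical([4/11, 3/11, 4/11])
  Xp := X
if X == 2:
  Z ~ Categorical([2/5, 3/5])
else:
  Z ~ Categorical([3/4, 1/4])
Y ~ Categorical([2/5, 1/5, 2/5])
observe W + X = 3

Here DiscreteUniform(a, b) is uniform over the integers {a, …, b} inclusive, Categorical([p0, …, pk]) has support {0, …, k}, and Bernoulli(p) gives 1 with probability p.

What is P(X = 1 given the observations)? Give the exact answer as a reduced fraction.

P(X = 1 | obs) = 27/71

Enumerate traces; 12 have nonzero weight after conditioning:
  (W=1, X=2, Z=0, Y=0) weight 8/225
  (W=1, X=2, Z=0, Y=1) weight 4/225
  (W=1, X=2, Z=0, Y=2) weight 8/225
  (W=1, X=2, Z=1, Y=0) weight 4/75
  (W=1, X=2, Z=1, Y=1) weight 2/75
  (W=1, X=2, Z=1, Y=2) weight 4/75
  (W=2, X=1, Z=0, Y=0) weight 9/220
  (W=2, X=1, Z=0, Y=1) weight 9/440
  … 4 more
Group by X:
  weight(X=1) = 3/22
  weight(X=2) = 2/9
Total weight = 3/22 + 2/9 = 71/198
P(X=1 | obs) = 3/22 / 71/198 = 27/71
P(X=2 | obs) = 2/9 / 71/198 = 44/71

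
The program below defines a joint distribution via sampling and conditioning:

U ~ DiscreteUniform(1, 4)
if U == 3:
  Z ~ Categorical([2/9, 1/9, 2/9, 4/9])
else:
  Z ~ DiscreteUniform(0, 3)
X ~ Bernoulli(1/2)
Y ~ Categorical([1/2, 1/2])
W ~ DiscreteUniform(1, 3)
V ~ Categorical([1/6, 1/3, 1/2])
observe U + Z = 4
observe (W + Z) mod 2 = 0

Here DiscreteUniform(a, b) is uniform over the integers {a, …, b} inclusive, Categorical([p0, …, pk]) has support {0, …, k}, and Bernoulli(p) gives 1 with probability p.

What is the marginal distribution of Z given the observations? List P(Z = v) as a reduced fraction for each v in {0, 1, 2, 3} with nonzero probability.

P(Z=0) = 9/44, P(Z=1) = 2/11, P(Z=2) = 9/44, P(Z=3) = 9/22

Enumerate traces; 72 have nonzero weight after conditioning:
  (U=1, Z=3, X=0, Y=0, W=1, V=0) weight 1/1152
  (U=1, Z=3, X=0, Y=0, W=1, V=1) weight 1/576
  (U=1, Z=3, X=0, Y=0, W=1, V=2) weight 1/384
  (U=1, Z=3, X=0, Y=0, W=3, V=0) weight 1/1152
  (U=1, Z=3, X=0, Y=0, W=3, V=1) weight 1/576
  (U=1, Z=3, X=0, Y=0, W=3, V=2) weight 1/384
  (U=1, Z=3, X=0, Y=1, W=1, V=0) weight 1/1152
  (U=1, Z=3, X=0, Y=1, W=1, V=1) weight 1/576
  (U=2, Z=2, X=0, Y=0, W=2, V=0) weight 1/1152
  (U=3, Z=1, X=0, Y=0, W=1, V=0) weight 1/2592
  … 62 more
Group by Z:
  weight(Z=0) = 1/48
  weight(Z=1) = 1/54
  weight(Z=2) = 1/48
  weight(Z=3) = 1/24
Total weight = 1/48 + 1/54 + 1/48 + 1/24 = 11/108
P(Z=0 | obs) = 1/48 / 11/108 = 9/44
P(Z=1 | obs) = 1/54 / 11/108 = 2/11
P(Z=2 | obs) = 1/48 / 11/108 = 9/44
P(Z=3 | obs) = 1/24 / 11/108 = 9/22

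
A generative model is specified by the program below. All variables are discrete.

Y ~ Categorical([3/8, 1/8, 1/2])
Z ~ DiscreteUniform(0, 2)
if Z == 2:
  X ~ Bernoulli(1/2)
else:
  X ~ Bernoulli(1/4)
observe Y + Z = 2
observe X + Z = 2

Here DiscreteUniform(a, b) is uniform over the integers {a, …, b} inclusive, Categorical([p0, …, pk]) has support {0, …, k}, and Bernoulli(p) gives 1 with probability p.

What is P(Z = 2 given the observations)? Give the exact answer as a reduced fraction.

Enumerate traces; 2 have nonzero weight after conditioning:
  (Y=0, Z=2, X=0) weight 1/16
  (Y=1, Z=1, X=1) weight 1/96
Group by Z:
  weight(Z=1) = 1/96
  weight(Z=2) = 1/16
Total weight = 1/96 + 1/16 = 7/96
P(Z=1 | obs) = 1/96 / 7/96 = 1/7
P(Z=2 | obs) = 1/16 / 7/96 = 6/7

P(Z = 2 | obs) = 6/7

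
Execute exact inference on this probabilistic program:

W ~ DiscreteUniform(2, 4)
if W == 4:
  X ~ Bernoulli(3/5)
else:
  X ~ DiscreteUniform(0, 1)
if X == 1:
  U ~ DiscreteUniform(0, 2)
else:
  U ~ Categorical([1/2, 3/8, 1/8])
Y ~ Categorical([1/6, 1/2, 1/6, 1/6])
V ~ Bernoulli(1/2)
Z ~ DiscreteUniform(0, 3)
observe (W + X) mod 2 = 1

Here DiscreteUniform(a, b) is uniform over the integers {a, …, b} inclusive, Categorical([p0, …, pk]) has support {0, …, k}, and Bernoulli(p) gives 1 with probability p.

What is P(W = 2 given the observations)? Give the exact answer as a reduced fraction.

Enumerate traces; 288 have nonzero weight after conditioning:
  (W=2, X=1, U=0, Y=0, V=0, Z=0) weight 1/864
  (W=2, X=1, U=0, Y=0, V=0, Z=1) weight 1/864
  (W=2, X=1, U=0, Y=0, V=0, Z=2) weight 1/864
  (W=2, X=1, U=0, Y=0, V=0, Z=3) weight 1/864
  (W=2, X=1, U=0, Y=0, V=1, Z=0) weight 1/864
  (W=2, X=1, U=0, Y=0, V=1, Z=1) weight 1/864
  (W=2, X=1, U=0, Y=0, V=1, Z=2) weight 1/864
  (W=2, X=1, U=0, Y=0, V=1, Z=3) weight 1/864
  (W=3, X=0, U=0, Y=0, V=0, Z=0) weight 1/576
  (W=4, X=1, U=0, Y=0, V=0, Z=0) weight 1/720
  … 278 more
Group by W:
  weight(W=2) = 1/6
  weight(W=3) = 1/6
  weight(W=4) = 1/5
Total weight = 1/6 + 1/6 + 1/5 = 8/15
P(W=2 | obs) = 1/6 / 8/15 = 5/16
P(W=3 | obs) = 1/6 / 8/15 = 5/16
P(W=4 | obs) = 1/5 / 8/15 = 3/8

P(W = 2 | obs) = 5/16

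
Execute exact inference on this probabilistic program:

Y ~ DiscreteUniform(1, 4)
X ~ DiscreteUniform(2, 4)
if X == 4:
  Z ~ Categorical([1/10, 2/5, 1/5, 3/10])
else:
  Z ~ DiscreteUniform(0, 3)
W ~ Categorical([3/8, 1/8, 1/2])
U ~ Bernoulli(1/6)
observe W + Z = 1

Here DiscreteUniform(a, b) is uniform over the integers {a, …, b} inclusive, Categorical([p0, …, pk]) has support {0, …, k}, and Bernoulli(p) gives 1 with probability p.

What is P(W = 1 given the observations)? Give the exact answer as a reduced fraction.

P(W = 1 | obs) = 2/11

Enumerate traces; 48 have nonzero weight after conditioning:
  (Y=1, X=2, Z=0, W=1, U=0) weight 5/2304
  (Y=1, X=2, Z=0, W=1, U=1) weight 1/2304
  (Y=1, X=2, Z=1, W=0, U=0) weight 5/768
  (Y=1, X=2, Z=1, W=0, U=1) weight 1/768
  (Y=1, X=3, Z=0, W=1, U=0) weight 5/2304
  (Y=1, X=3, Z=0, W=1, U=1) weight 1/2304
  (Y=1, X=3, Z=1, W=0, U=0) weight 5/768
  (Y=1, X=3, Z=1, W=0, U=1) weight 1/768
  … 40 more
Group by W:
  weight(W=0) = 9/80
  weight(W=1) = 1/40
Total weight = 9/80 + 1/40 = 11/80
P(W=0 | obs) = 9/80 / 11/80 = 9/11
P(W=1 | obs) = 1/40 / 11/80 = 2/11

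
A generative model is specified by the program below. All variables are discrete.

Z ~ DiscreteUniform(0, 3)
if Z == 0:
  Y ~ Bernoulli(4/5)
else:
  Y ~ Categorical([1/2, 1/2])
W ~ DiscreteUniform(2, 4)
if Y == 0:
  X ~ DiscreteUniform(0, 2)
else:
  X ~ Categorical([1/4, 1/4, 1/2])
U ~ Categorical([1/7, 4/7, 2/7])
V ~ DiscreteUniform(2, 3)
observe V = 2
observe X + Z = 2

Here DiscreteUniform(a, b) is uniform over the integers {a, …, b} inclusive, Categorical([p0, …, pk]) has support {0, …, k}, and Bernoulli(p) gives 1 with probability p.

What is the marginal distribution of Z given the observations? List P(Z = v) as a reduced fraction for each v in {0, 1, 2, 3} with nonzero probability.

Enumerate traces; 54 have nonzero weight after conditioning:
  (Z=0, Y=0, W=2, X=2, U=0, V=2) weight 1/2520
  (Z=0, Y=0, W=2, X=2, U=1, V=2) weight 1/630
  (Z=0, Y=0, W=2, X=2, U=2, V=2) weight 1/1260
  (Z=0, Y=0, W=3, X=2, U=0, V=2) weight 1/2520
  (Z=0, Y=0, W=3, X=2, U=1, V=2) weight 1/630
  (Z=0, Y=0, W=3, X=2, U=2, V=2) weight 1/1260
  (Z=0, Y=0, W=4, X=2, U=0, V=2) weight 1/2520
  (Z=0, Y=0, W=4, X=2, U=1, V=2) weight 1/630
  (Z=1, Y=0, W=2, X=1, U=0, V=2) weight 1/1008
  (Z=2, Y=0, W=2, X=0, U=0, V=2) weight 1/1008
  … 44 more
Group by Z:
  weight(Z=0) = 7/120
  weight(Z=1) = 7/192
  weight(Z=2) = 7/192
Total weight = 7/120 + 7/192 + 7/192 = 21/160
P(Z=0 | obs) = 7/120 / 21/160 = 4/9
P(Z=1 | obs) = 7/192 / 21/160 = 5/18
P(Z=2 | obs) = 7/192 / 21/160 = 5/18

P(Z=0) = 4/9, P(Z=1) = 5/18, P(Z=2) = 5/18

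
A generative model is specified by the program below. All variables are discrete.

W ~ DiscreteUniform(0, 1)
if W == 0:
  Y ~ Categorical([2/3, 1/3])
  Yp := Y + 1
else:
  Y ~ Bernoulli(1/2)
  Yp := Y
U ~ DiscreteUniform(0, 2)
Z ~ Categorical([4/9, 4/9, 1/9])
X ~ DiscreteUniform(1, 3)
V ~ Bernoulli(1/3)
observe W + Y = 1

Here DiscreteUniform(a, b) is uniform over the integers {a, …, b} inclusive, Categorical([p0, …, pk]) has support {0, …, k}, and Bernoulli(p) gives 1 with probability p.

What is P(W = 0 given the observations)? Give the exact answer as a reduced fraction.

P(W = 0 | obs) = 2/5

Enumerate traces; 108 have nonzero weight after conditioning:
  (W=0, Y=1, U=0, Z=0, X=1, V=0) weight 4/729
  (W=0, Y=1, U=0, Z=0, X=1, V=1) weight 2/729
  (W=0, Y=1, U=0, Z=0, X=2, V=0) weight 4/729
  (W=0, Y=1, U=0, Z=0, X=2, V=1) weight 2/729
  (W=0, Y=1, U=0, Z=0, X=3, V=0) weight 4/729
  (W=0, Y=1, U=0, Z=0, X=3, V=1) weight 2/729
  (W=0, Y=1, U=0, Z=1, X=1, V=0) weight 4/729
  (W=0, Y=1, U=0, Z=1, X=1, V=1) weight 2/729
  (W=1, Y=0, U=0, Z=0, X=1, V=0) weight 2/243
  … 99 more
Group by W:
  weight(W=0) = 1/6
  weight(W=1) = 1/4
Total weight = 1/6 + 1/4 = 5/12
P(W=0 | obs) = 1/6 / 5/12 = 2/5
P(W=1 | obs) = 1/4 / 5/12 = 3/5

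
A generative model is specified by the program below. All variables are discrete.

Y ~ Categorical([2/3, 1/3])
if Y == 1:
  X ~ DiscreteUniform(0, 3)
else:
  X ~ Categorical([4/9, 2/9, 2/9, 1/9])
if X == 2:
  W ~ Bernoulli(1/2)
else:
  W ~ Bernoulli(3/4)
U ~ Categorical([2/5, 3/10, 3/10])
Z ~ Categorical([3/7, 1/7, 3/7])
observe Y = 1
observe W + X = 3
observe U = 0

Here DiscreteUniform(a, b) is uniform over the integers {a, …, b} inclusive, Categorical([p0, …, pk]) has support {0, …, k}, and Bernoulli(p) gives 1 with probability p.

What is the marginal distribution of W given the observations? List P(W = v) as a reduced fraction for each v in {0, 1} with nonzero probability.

Enumerate traces; 6 have nonzero weight after conditioning:
  (Y=1, X=2, W=1, U=0, Z=0) weight 1/140
  (Y=1, X=2, W=1, U=0, Z=1) weight 1/420
  (Y=1, X=2, W=1, U=0, Z=2) weight 1/140
  (Y=1, X=3, W=0, U=0, Z=0) weight 1/280
  (Y=1, X=3, W=0, U=0, Z=1) weight 1/840
  (Y=1, X=3, W=0, U=0, Z=2) weight 1/280
Group by W:
  weight(W=0) = 1/120
  weight(W=1) = 1/60
Total weight = 1/120 + 1/60 = 1/40
P(W=0 | obs) = 1/120 / 1/40 = 1/3
P(W=1 | obs) = 1/60 / 1/40 = 2/3

P(W=0) = 1/3, P(W=1) = 2/3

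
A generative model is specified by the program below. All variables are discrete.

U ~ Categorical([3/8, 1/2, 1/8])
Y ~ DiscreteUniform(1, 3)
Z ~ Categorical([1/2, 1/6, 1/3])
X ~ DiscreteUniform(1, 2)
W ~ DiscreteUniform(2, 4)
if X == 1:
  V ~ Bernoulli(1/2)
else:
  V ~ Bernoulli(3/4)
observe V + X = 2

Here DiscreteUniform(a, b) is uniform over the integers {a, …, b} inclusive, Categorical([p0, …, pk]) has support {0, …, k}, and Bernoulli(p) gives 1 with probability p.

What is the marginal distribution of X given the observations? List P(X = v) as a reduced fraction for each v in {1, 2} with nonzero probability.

P(X=1) = 2/3, P(X=2) = 1/3

Enumerate traces; 162 have nonzero weight after conditioning:
  (U=0, Y=1, Z=0, X=1, W=2, V=1) weight 1/192
  (U=0, Y=1, Z=0, X=1, W=3, V=1) weight 1/192
  (U=0, Y=1, Z=0, X=1, W=4, V=1) weight 1/192
  (U=0, Y=1, Z=0, X=2, W=2, V=0) weight 1/384
  (U=0, Y=1, Z=0, X=2, W=3, V=0) weight 1/384
  (U=0, Y=1, Z=0, X=2, W=4, V=0) weight 1/384
  (U=0, Y=1, Z=1, X=1, W=2, V=1) weight 1/576
  (U=0, Y=1, Z=1, X=1, W=3, V=1) weight 1/576
  … 154 more
Group by X:
  weight(X=1) = 1/4
  weight(X=2) = 1/8
Total weight = 1/4 + 1/8 = 3/8
P(X=1 | obs) = 1/4 / 3/8 = 2/3
P(X=2 | obs) = 1/8 / 3/8 = 1/3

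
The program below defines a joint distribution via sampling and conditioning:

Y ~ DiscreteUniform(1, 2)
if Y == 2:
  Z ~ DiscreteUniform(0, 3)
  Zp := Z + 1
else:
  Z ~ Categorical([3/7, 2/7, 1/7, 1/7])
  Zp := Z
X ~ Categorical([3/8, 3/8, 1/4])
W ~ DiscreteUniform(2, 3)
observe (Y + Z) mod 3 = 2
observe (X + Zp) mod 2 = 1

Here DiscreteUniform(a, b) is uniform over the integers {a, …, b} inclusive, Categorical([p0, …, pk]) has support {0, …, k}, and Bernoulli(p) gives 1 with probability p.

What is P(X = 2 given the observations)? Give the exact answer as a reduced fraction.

Enumerate traces; 10 have nonzero weight after conditioning:
  (Y=1, Z=1, X=0, W=2) weight 3/112
  (Y=1, Z=1, X=0, W=3) weight 3/112
  (Y=1, Z=1, X=2, W=2) weight 1/56
  (Y=1, Z=1, X=2, W=3) weight 1/56
  (Y=2, Z=0, X=0, W=2) weight 3/128
  (Y=2, Z=0, X=0, W=3) weight 3/128
  (Y=2, Z=0, X=2, W=2) weight 1/64
  (Y=2, Z=0, X=2, W=3) weight 1/64
  (Y=2, Z=3, X=1, W=2) weight 3/128
  … 1 more
Group by X:
  weight(X=0) = 45/448
  weight(X=1) = 3/64
  weight(X=2) = 15/224
Total weight = 45/448 + 3/64 + 15/224 = 3/14
P(X=0 | obs) = 45/448 / 3/14 = 15/32
P(X=1 | obs) = 3/64 / 3/14 = 7/32
P(X=2 | obs) = 15/224 / 3/14 = 5/16

P(X = 2 | obs) = 5/16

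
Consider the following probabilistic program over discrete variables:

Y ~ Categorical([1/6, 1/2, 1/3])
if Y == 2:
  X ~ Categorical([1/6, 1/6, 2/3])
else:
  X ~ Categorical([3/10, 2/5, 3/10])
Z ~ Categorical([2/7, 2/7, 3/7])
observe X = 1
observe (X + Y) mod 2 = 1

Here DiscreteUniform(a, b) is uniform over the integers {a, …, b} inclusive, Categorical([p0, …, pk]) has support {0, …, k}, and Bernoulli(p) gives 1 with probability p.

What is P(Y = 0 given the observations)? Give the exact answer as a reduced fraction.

Enumerate traces; 6 have nonzero weight after conditioning:
  (Y=0, X=1, Z=0) weight 2/105
  (Y=0, X=1, Z=1) weight 2/105
  (Y=0, X=1, Z=2) weight 1/35
  (Y=2, X=1, Z=0) weight 1/63
  (Y=2, X=1, Z=1) weight 1/63
  (Y=2, X=1, Z=2) weight 1/42
Group by Y:
  weight(Y=0) = 1/15
  weight(Y=2) = 1/18
Total weight = 1/15 + 1/18 = 11/90
P(Y=0 | obs) = 1/15 / 11/90 = 6/11
P(Y=2 | obs) = 1/18 / 11/90 = 5/11

P(Y = 0 | obs) = 6/11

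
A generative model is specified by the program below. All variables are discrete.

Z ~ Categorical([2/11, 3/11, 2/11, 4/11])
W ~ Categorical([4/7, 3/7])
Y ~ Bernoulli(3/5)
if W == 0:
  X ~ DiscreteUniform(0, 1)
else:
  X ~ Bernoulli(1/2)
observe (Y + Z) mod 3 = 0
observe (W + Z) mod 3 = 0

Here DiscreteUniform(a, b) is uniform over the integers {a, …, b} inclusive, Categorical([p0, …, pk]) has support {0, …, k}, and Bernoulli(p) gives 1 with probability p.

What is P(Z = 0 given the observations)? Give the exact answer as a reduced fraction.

Enumerate traces; 6 have nonzero weight after conditioning:
  (Z=0, W=0, Y=0, X=0) weight 8/385
  (Z=0, W=0, Y=0, X=1) weight 8/385
  (Z=2, W=1, Y=1, X=0) weight 9/385
  (Z=2, W=1, Y=1, X=1) weight 9/385
  (Z=3, W=0, Y=0, X=0) weight 16/385
  (Z=3, W=0, Y=0, X=1) weight 16/385
Group by Z:
  weight(Z=0) = 16/385
  weight(Z=2) = 18/385
  weight(Z=3) = 32/385
Total weight = 16/385 + 18/385 + 32/385 = 6/35
P(Z=0 | obs) = 16/385 / 6/35 = 8/33
P(Z=2 | obs) = 18/385 / 6/35 = 3/11
P(Z=3 | obs) = 32/385 / 6/35 = 16/33

P(Z = 0 | obs) = 8/33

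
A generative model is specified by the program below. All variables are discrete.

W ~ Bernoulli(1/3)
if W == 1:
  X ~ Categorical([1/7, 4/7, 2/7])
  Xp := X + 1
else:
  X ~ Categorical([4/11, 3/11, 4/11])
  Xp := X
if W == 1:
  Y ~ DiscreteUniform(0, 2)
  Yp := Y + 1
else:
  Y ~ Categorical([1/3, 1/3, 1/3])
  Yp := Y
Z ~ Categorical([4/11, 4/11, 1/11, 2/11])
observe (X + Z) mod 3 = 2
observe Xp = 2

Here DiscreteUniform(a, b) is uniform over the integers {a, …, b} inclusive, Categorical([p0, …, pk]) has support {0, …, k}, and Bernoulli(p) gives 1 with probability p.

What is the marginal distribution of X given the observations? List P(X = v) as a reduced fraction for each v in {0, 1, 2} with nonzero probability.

P(X=1) = 11/32, P(X=2) = 21/32

Enumerate traces; 9 have nonzero weight after conditioning:
  (W=0, X=2, Y=0, Z=0) weight 32/1089
  (W=0, X=2, Y=0, Z=3) weight 16/1089
  (W=0, X=2, Y=1, Z=0) weight 32/1089
  (W=0, X=2, Y=1, Z=3) weight 16/1089
  (W=0, X=2, Y=2, Z=0) weight 32/1089
  (W=0, X=2, Y=2, Z=3) weight 16/1089
  (W=1, X=1, Y=0, Z=1) weight 16/693
  (W=1, X=1, Y=1, Z=1) weight 16/693
  … 1 more
Group by X:
  weight(X=1) = 16/231
  weight(X=2) = 16/121
Total weight = 16/231 + 16/121 = 512/2541
P(X=1 | obs) = 16/231 / 512/2541 = 11/32
P(X=2 | obs) = 16/121 / 512/2541 = 21/32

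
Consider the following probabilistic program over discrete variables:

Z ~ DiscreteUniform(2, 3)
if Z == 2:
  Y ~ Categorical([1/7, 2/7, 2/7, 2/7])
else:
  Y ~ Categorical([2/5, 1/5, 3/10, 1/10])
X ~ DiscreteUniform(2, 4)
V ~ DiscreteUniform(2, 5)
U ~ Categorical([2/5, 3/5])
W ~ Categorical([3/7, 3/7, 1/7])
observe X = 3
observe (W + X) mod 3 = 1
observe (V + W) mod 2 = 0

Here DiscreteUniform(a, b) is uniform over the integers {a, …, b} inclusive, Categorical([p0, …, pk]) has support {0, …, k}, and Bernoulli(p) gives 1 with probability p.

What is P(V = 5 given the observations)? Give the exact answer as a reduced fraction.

Enumerate traces; 32 have nonzero weight after conditioning:
  (Z=2, Y=0, X=3, V=3, U=0, W=1) weight 1/980
  (Z=2, Y=0, X=3, V=3, U=1, W=1) weight 3/1960
  (Z=2, Y=0, X=3, V=5, U=0, W=1) weight 1/980
  (Z=2, Y=0, X=3, V=5, U=1, W=1) weight 3/1960
  (Z=2, Y=1, X=3, V=3, U=0, W=1) weight 1/490
  (Z=2, Y=1, X=3, V=3, U=1, W=1) weight 3/980
  (Z=2, Y=1, X=3, V=5, U=0, W=1) weight 1/490
  (Z=2, Y=1, X=3, V=5, U=1, W=1) weight 3/980
  … 24 more
Group by V:
  weight(V=3) = 1/28
  weight(V=5) = 1/28
Total weight = 1/28 + 1/28 = 1/14
P(V=3 | obs) = 1/28 / 1/14 = 1/2
P(V=5 | obs) = 1/28 / 1/14 = 1/2

P(V = 5 | obs) = 1/2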